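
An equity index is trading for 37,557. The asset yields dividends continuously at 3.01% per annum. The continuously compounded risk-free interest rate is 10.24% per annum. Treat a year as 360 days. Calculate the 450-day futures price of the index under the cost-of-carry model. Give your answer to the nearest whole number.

41,109

F = S·e^((r − q)T) = 37557 · e^((0.1024 − 0.0301) × 450/360)
= 37557 · e^0.090375 = 37557 × 1.094585
F = 41,109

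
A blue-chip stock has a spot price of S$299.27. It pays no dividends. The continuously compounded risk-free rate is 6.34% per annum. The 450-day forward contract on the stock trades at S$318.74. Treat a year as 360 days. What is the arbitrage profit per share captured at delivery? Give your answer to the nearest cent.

S$5.21 per share

Fair forward: F* = S·e^(carry·T), with carry = r = 0.0634
F* = 299.27 · e^(0.0634 × 450/360) = 299.27 · e^0.079250 = 299.27 × 1.082475 = S$323.9523
Market S$318.74 < fair S$323.9523: forward underpriced → reverse cash-and-carry (short spot, go long the forward).
At maturity, profit = |F_mkt − F*| = |318.74 − 323.9523| = S$5.21 per share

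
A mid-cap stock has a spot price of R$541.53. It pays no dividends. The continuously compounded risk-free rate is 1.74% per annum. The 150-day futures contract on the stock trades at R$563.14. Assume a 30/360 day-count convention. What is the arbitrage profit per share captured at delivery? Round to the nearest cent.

R$17.67 per share

Fair futures: F* = S·e^(carry·T), with carry = r = 0.0174
F* = 541.53 · e^(0.0174 × 150/360) = 541.53 · e^0.007250 = 541.53 × 1.007276 = R$545.4702
Market R$563.14 > fair R$545.4702: forward overpriced → cash-and-carry (buy spot, short the forward).
At maturity, profit = |F_mkt − F*| = |563.14 − 545.4702| = R$17.67 per share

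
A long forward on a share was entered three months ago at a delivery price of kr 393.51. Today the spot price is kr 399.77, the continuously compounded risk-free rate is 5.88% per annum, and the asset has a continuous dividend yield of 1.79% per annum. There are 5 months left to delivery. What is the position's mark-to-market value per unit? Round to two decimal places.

Current fair forward for the remaining 5 months: F = S·e^((r − q)·T), (r − q) = 0.0588 − 0.0179 = 0.0409
F = 399.77 · e^(0.0409 × 5/12) = 399.77 × 1.017188 = 406.6412
Value of long forward = (F − K)·e^(−rT) = (406.6412 − 393.51) · e^(−0.0588·5/12)
= 13.1312 × 0.975798 = 12.81

kr 12.81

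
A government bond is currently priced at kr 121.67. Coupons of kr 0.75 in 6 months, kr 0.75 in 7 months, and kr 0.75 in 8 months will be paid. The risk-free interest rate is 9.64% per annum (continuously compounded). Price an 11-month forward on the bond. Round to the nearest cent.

PV(coupons) I = 0.75·e^(−0.0964·6/12) + 0.75·e^(−0.0964·7/12) + 0.75·e^(−0.0964·8/12)
I = 0.7147 + 0.7090 + 0.7033 = 2.1270
F = (S − I)·e^(rT) = (121.67 − 2.1270) · e^(0.0964·11/12)
= 119.5430 · e^0.088367 = 119.5430 × 1.092389 = kr 130.59

kr 130.59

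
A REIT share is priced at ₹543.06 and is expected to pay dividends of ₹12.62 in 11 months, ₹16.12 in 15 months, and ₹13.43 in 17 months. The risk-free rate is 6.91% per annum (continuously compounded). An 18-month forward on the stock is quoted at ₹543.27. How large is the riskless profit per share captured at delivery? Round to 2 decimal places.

PV(dividends) I = 12.62·e^(−0.0691·11/12) + 16.12·e^(−0.0691·15/12) + 13.43·e^(−0.0691·17/12) = 38.8091
Fair forward F* = (S − I)·e^(rT) = (543.06 − 38.8091)·e^0.103650 = 504.2509 × 1.109212 = 559.3211
Market ₹543.27 < fair 559.3211: forward underpriced → reverse cash-and-carry (short the stock, invest proceeds at r, pay the dividends, go long the forward).
Profit at T = |F_mkt − F*| = |543.27 − 559.3211| = ₹16.05 per share

₹16.05 per share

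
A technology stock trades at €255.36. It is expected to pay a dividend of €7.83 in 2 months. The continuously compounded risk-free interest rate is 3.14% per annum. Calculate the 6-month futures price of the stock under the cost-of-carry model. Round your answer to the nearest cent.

PV(dividends) I = 7.83·e^(−0.0314·2/12)
I = 7.7891
F = (S − I)·e^(rT) = (255.36 − 7.7891) · e^(0.0314·6/12)
= 247.5709 · e^0.015700 = 247.5709 × 1.015824 = €251.49

€251.49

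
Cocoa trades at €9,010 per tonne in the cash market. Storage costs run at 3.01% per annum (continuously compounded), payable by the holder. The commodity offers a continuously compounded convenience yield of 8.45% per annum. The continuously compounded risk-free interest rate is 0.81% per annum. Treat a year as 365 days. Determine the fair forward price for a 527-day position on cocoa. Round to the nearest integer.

Net carry = r + u − y = 0.0081 + 0.0301 − 0.0845 = -0.0463
F = S·e^((r+u−y)T) = 9010 · e^(-0.0463 × 527/365) = 9010 · e^-0.066850
= 9010 × 0.935335 = €8,427 per tonne

€8,427 per tonne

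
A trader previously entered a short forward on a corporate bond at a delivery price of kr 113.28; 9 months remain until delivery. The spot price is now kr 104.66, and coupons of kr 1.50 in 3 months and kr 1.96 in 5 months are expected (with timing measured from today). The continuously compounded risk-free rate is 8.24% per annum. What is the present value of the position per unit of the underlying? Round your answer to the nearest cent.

PV(remaining coupons) I = 1.50·e^(−0.0824·3/12) + 1.96·e^(−0.0824·5/12) = 3.3633
Current forward F = (S − I)·e^(rT) = (104.66 − 3.3633)·e^(0.0824·9/12) = 101.2967 × 1.063750 = 107.7544
Value (long) = (F − K)·e^(−rT) = (107.7544 − 113.28) × 0.940071 = -5.1945
Short position value = −(long value) = kr 5.19

kr 5.19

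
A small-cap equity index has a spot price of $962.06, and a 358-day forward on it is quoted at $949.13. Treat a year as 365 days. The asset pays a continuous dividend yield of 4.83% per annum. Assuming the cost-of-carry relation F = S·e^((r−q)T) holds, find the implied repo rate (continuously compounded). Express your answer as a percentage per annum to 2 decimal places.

From F = S·e^((r−q)T): (r − q) = ln(F/S)/T
ln(949.13/962.06) = ln(0.986560) = -0.013531
(r − q) = -0.013531 / (358/365) = -0.013796
r = ln(F/S)/T + q = -0.013796 + 0.0483 = 0.034504
r = 3.45%

3.45%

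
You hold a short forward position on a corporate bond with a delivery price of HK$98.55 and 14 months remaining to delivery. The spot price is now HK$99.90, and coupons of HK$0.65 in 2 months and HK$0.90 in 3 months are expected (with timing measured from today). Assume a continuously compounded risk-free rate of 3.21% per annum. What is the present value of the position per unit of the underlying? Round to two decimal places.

PV(remaining coupons) I = 0.65·e^(−0.0321·2/12) + 0.90·e^(−0.0321·3/12) = 1.5393
Current forward F = (S − I)·e^(rT) = (99.90 − 1.5393)·e^(0.0321·14/12) = 98.3607 × 1.038160 = 102.1141
Value (long) = (F − K)·e^(−rT) = (102.1141 − 98.55) × 0.963243 = 3.4331
Short position value = −(long value) = -HK$3.43

-HK$3.43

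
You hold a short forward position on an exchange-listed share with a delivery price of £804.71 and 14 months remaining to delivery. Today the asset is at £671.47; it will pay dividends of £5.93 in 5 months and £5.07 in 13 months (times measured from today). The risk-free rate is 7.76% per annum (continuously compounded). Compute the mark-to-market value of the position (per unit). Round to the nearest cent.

£73.99

PV(remaining dividends) I = 5.93·e^(−0.0776·5/12) + 5.07·e^(−0.0776·13/12) = 10.4025
Current forward F = (S − I)·e^(rT) = (671.47 − 10.4025)·e^(0.0776·14/12) = 661.0675 × 1.094758 = 723.7089
Value (long) = (F − K)·e^(−rT) = (723.7089 − 804.71) × 0.913444 = -73.9900
Short position value = −(long value) = £73.99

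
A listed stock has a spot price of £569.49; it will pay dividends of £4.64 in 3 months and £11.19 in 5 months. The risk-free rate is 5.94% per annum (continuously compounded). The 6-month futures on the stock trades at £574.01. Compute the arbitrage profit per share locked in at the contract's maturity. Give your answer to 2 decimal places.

£3.31 per share

PV(dividends) I = 4.64·e^(−0.0594·3/12) + 11.19·e^(−0.0594·5/12) = 15.4881
Fair futures F* = (S − I)·e^(rT) = (569.49 − 15.4881)·e^0.029700 = 554.0019 × 1.030145 = 570.7023
Market £574.01 > fair 570.7023: forward overpriced → cash-and-carry (borrow at r, buy the stock and collect the dividends, short the forward).
Profit at T = |F_mkt − F*| = |574.01 − 570.7023| = £3.31 per share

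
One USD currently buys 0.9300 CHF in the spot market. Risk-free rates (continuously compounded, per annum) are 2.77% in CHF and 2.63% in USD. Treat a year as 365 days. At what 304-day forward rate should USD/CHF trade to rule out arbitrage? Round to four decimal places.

F = S·e^((r_CHF − r_USD)T) = 0.9300 · e^((0.0277 − 0.0263) × 304/365)
= 0.9300 · e^0.001166 = 0.9300 × 1.001167
F = 0.9311 CHF per USD

0.9311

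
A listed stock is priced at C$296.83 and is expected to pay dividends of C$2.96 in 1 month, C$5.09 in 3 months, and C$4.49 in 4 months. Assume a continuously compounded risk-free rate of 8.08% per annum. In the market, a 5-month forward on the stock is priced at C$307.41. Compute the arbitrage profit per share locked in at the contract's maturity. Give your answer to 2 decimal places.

C$13.14 per share

PV(dividends) I = 2.96·e^(−0.0808·1/12) + 5.09·e^(−0.0808·3/12) + 4.49·e^(−0.0808·4/12) = 12.2990
Fair forward F* = (S − I)·e^(rT) = (296.83 − 12.2990)·e^0.033667 = 284.5310 × 1.034240 = 294.2733
Market C$307.41 > fair 294.2733: forward overpriced → cash-and-carry (borrow at r, buy the stock and collect the dividends, short the forward).
Profit at T = |F_mkt − F*| = |307.41 − 294.2733| = C$13.14 per share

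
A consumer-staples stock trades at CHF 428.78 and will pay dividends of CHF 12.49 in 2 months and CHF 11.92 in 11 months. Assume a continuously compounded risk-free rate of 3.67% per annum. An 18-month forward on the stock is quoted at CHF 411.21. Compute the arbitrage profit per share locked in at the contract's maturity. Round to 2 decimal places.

CHF 16.54 per share

PV(dividends) I = 12.49·e^(−0.0367·2/12) + 11.92·e^(−0.0367·11/12) = 23.9395
Fair forward F* = (S − I)·e^(rT) = (428.78 − 23.9395)·e^0.055050 = 404.8405 × 1.056593 = 427.7516
Market CHF 411.21 < fair 427.7516: forward underpriced → reverse cash-and-carry (short the stock, invest proceeds at r, pay the dividends, go long the forward).
Profit at T = |F_mkt − F*| = |411.21 − 427.7516| = CHF 16.54 per share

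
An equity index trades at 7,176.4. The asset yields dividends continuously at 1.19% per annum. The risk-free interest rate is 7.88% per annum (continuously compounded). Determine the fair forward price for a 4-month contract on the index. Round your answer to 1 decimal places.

7,338.2

F = S·e^((r − q)T) = 7176.4 · e^((0.0788 − 0.0119) × 4/12)
= 7176.4 · e^0.022300 = 7176.4 × 1.022551
F = 7,338.2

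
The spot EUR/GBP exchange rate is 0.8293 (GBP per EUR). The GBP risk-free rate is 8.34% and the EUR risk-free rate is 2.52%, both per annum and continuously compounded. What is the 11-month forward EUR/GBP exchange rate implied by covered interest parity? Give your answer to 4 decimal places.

0.8747

F = S·e^((r_GBP − r_EUR)T) = 0.8293 · e^((0.0834 − 0.0252) × 11/12)
= 0.8293 · e^0.053350 = 0.8293 × 1.054799
F = 0.8747 GBP per EUR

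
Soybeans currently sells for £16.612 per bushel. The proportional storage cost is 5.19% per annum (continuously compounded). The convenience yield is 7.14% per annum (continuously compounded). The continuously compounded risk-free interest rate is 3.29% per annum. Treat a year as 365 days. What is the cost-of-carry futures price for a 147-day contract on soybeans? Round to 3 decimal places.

Net carry = r + u − y = 0.0329 + 0.0519 − 0.0714 = 0.0134
F = S·e^((r+u−y)T) = 16.612 · e^(0.0134 × 147/365) = 16.612 · e^0.005397
= 16.612 × 1.005412 = £16.702 per bushel

£16.702 per bushel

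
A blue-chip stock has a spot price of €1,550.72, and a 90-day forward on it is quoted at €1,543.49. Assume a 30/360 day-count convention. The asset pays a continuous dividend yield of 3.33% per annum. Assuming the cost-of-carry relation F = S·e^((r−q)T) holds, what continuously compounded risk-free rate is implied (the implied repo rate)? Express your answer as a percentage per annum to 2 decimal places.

From F = S·e^((r−q)T): (r − q) = ln(F/S)/T
ln(1543.49/1550.72) = ln(0.995338) = -0.004673
(r − q) = -0.004673 / (90/360) = -0.018692
r = ln(F/S)/T + q = -0.018692 + 0.0333 = 0.014608
r = 1.46%

1.46%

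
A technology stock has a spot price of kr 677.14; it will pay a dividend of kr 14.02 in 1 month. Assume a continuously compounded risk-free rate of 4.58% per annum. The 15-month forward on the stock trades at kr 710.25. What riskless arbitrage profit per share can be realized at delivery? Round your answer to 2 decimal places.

kr 8.00 per share

PV(dividends) I = 14.02·e^(−0.0458·1/12) = 13.9666
Fair forward F* = (S − I)·e^(rT) = (677.14 − 13.9666)·e^0.057250 = 663.1734 × 1.058921 = 702.2482
Market kr 710.25 > fair 702.2482: forward overpriced → cash-and-carry (borrow at r, buy the stock and collect the dividends, short the forward).
Profit at T = |F_mkt − F*| = |710.25 − 702.2482| = kr 8.00 per share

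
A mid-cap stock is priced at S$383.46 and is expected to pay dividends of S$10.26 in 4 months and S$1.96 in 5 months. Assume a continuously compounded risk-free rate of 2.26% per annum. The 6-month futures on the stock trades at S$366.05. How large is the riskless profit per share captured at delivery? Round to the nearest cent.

PV(dividends) I = 10.26·e^(−0.0226·4/12) + 1.96·e^(−0.0226·5/12) = 12.1246
Fair futures F* = (S − I)·e^(rT) = (383.46 − 12.1246)·e^0.011300 = 371.3354 × 1.011364 = 375.5553
Market S$366.05 < fair 375.5553: forward underpriced → reverse cash-and-carry (short the stock, invest proceeds at r, pay the dividends, go long the forward).
Profit at T = |F_mkt − F*| = |366.05 − 375.5553| = S$9.51 per share

S$9.51 per share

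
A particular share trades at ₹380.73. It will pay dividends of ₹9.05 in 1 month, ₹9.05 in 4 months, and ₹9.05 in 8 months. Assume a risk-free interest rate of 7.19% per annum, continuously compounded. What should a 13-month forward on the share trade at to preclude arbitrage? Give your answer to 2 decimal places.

PV(dividends) I = 9.05·e^(−0.0719·1/12) + 9.05·e^(−0.0719·4/12) + 9.05·e^(−0.0719·8/12)
I = 8.9959 + 8.8357 + 8.6264 = 26.4580
F = (S − I)·e^(rT) = (380.73 − 26.4580) · e^(0.0719·13/12)
= 354.2720 · e^0.077892 = 354.2720 × 1.081006 = ₹382.97

₹382.97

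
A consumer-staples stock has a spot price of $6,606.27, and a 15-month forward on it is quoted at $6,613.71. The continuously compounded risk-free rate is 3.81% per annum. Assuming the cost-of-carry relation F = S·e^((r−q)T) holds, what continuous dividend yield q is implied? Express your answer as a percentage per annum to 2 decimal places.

From F = S·e^((r−q)T): (r − q) = ln(F/S)/T
ln(6613.71/6606.27) = ln(1.001126) = 0.001125
(r − q) = 0.001125 / (15/12) = 0.000900
q = r − ln(F/S)/T = 0.0381 − 0.000900 = 0.037200
q = 3.72%

3.72%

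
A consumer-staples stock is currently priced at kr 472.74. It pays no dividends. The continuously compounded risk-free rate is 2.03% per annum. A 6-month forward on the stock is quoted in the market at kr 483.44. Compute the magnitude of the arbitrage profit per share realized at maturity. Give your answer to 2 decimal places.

kr 5.88 per share

Fair forward: F* = S·e^(carry·T), with carry = r = 0.0203
F* = 472.74 · e^(0.0203 × 6/12) = 472.74 · e^0.010150 = 472.74 × 1.010202 = kr 477.5629
Market kr 483.44 > fair kr 477.5629: forward overpriced → cash-and-carry (buy spot, short the forward).
At maturity, profit = |F_mkt − F*| = |483.44 − 477.5629| = kr 5.88 per share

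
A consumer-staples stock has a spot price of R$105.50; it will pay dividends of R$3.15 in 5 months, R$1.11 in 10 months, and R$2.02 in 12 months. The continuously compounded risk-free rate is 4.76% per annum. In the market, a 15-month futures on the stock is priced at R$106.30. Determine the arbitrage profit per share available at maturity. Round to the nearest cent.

PV(dividends) I = 3.15·e^(−0.0476·5/12) + 1.11·e^(−0.0476·10/12) + 2.02·e^(−0.0476·12/12) = 6.0811
Fair futures F* = (S − I)·e^(rT) = (105.50 − 6.0811)·e^0.059500 = 99.4189 × 1.061306 = 105.5139
Market R$106.30 > fair 105.5139: forward overpriced → cash-and-carry (borrow at r, buy the stock and collect the dividends, short the forward).
Profit at T = |F_mkt − F*| = |106.30 − 105.5139| = R$0.79 per share

R$0.79 per share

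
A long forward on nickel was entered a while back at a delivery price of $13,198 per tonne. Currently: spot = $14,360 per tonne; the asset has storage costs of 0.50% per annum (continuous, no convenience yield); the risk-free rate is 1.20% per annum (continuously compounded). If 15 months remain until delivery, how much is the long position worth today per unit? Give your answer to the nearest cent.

Current fair forward for the remaining 15 months: F = S·e^((r + u)·T), (r + u) = 0.0120 + 0.0050 = 0.0170
F = 14360 · e^(0.0170 × 15/12) = 14360 × 1.02147739 = 14668.4153
Value of long forward = (F − K)·e^(−rT) = (14668.4153 − 13198) · e^(−0.0120·15/12)
= 1470.4153 × 0.98511194 = 1448.52

$1448.52 per tonne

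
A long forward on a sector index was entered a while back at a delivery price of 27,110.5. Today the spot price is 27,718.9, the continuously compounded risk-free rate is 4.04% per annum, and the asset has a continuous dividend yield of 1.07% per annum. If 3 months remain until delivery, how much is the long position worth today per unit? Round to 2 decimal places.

806.79

Current fair forward for the remaining 3 months: F = S·e^((r − q)·T), (r − q) = 0.0404 − 0.0107 = 0.0297
F = 27718.9 · e^(0.0297 × 3/12) = 27718.9 × 1.00745263 = 27925.4787
Value of long forward = (F − K)·e^(−rT) = (27925.4787 − 27110.5) · e^(−0.0404·3/12)
= 814.9787 × 0.98995083 = 806.79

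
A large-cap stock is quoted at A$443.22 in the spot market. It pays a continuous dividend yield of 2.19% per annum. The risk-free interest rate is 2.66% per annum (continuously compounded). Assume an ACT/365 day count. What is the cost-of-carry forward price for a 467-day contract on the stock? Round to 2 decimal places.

A$445.89

F = S·e^((r − q)T) = 443.22 · e^((0.0266 − 0.0219) × 467/365)
= 443.22 · e^0.006013 = 443.22 × 1.006031
F = A$445.89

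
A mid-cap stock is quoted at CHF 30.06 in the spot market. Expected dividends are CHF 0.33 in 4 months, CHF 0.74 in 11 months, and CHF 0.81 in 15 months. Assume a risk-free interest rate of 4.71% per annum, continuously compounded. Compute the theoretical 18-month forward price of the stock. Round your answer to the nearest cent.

CHF 30.33

PV(dividends) I = 0.33·e^(−0.0471·4/12) + 0.74·e^(−0.0471·11/12) + 0.81·e^(−0.0471·15/12)
I = 0.3249 + 0.7087 + 0.7637 = 1.7973
F = (S − I)·e^(rT) = (30.06 − 1.7973) · e^(0.0471·18/12)
= 28.2627 · e^0.070650 = 28.2627 × 1.073206 = CHF 30.33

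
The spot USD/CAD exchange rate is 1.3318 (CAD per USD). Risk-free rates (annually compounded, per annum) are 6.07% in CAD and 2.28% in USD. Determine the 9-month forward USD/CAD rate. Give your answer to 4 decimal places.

By covered interest parity, F = S · (1+r_CAD)^T / (1+r_USD)^T
= 1.3318 × 1.045188 / 1.017052 = 1.3318 × 1.027664
F = 1.3686 CAD per USD

1.3686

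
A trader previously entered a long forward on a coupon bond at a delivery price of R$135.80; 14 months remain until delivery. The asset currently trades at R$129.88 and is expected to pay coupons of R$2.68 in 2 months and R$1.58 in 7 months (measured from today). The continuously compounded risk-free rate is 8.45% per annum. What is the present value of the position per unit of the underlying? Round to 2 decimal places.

R$2.68

PV(remaining coupons) I = 2.68·e^(−0.0845·2/12) + 1.58·e^(−0.0845·7/12) = 4.1465
Current forward F = (S − I)·e^(rT) = (129.88 − 4.1465)·e^(0.0845·14/12) = 125.7335 × 1.103606 = 138.7602
Value (long) = (F − K)·e^(−rT) = (138.7602 − 135.80) × 0.906120 = 2.6823
Value = R$2.68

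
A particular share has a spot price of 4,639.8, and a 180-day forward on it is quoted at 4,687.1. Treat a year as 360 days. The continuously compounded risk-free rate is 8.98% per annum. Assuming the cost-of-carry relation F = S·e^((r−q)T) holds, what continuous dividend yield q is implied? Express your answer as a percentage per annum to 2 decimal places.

6.95%

From F = S·e^((r−q)T): (r − q) = ln(F/S)/T
ln(4687.1/4639.8) = ln(1.010194) = 0.010142
(r − q) = 0.010142 / (180/360) = 0.020284
q = r − ln(F/S)/T = 0.0898 − 0.020284 = 0.069516
q = 6.95%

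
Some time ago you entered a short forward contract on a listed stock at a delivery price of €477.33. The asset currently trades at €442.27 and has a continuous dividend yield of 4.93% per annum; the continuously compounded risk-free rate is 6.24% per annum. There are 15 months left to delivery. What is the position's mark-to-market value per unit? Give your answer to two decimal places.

€25.68

Current fair forward for the remaining 15 months: F = S·e^((r − q)·T), (r − q) = 0.0624 − 0.0493 = 0.0131
F = 442.27 · e^(0.0131 × 15/12) = 442.27 × 1.016510 = 449.5719
Value of long forward = (F − K)·e^(−rT) = (449.5719 − 477.33) · e^(−0.0624·15/12)
= -27.7581 × 0.924964 = -25.68
Short position value = −(long value) = €25.68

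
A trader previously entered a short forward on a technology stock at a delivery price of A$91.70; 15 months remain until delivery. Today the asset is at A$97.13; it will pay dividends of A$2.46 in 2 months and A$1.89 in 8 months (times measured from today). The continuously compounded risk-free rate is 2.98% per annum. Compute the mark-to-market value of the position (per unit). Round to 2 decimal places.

-A$4.48

PV(remaining dividends) I = 2.46·e^(−0.0298·2/12) + 1.89·e^(−0.0298·8/12) = 4.3006
Current forward F = (S − I)·e^(rT) = (97.13 − 4.3006)·e^(0.0298·15/12) = 92.8294 × 1.037952 = 96.3525
Value (long) = (F − K)·e^(−rT) = (96.3525 − 91.70) × 0.963435 = 4.4824
Short position value = −(long value) = -A$4.48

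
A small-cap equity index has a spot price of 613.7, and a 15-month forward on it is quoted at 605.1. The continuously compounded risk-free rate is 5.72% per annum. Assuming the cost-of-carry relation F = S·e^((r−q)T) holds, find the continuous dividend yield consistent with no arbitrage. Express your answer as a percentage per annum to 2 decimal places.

6.85%

From F = S·e^((r−q)T): (r − q) = ln(F/S)/T
ln(605.1/613.7) = ln(0.985987) = -0.014112
(r − q) = -0.014112 / (15/12) = -0.011290
q = r − ln(F/S)/T = 0.0572 + 0.011290 = 0.068490
q = 6.85%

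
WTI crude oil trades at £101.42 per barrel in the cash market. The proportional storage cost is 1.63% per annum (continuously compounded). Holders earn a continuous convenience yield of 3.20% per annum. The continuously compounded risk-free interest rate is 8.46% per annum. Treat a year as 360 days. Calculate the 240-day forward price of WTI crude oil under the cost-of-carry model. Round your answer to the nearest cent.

Net carry = r + u − y = 0.0846 + 0.0163 − 0.0320 = 0.0689
F = S·e^((r+u−y)T) = 101.42 · e^(0.0689 × 240/360) = 101.42 · e^0.045933
= 101.42 × 1.047004 = £106.19 per barrel

£106.19 per barrel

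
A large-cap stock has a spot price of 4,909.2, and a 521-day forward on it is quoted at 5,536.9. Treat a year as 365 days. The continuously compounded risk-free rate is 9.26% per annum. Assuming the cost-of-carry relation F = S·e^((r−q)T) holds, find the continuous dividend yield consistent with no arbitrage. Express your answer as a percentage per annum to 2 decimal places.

From F = S·e^((r−q)T): (r − q) = ln(F/S)/T
ln(5536.9/4909.2) = ln(1.127862) = 0.120324
(r − q) = 0.120324 / (521/365) = 0.084296
q = r − ln(F/S)/T = 0.0926 − 0.084296 = 0.008304
q = 0.83%

0.83%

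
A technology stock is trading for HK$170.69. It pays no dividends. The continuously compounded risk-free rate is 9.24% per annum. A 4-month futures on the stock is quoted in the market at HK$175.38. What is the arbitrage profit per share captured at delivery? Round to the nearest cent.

HK$0.65 per share

Fair futures: F* = S·e^(carry·T), with carry = r = 0.0924
F* = 170.69 · e^(0.0924 × 4/12) = 170.69 · e^0.030800 = 170.69 × 1.031279 = HK$176.0290
Market HK$175.38 < fair HK$176.0290: forward underpriced → reverse cash-and-carry (short spot, go long the forward).
At maturity, profit = |F_mkt − F*| = |175.38 − 176.0290| = HK$0.65 per share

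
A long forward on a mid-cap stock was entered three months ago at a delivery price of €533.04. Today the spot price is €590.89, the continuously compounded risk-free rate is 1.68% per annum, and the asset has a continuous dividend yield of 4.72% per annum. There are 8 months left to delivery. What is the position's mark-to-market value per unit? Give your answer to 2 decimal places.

Current fair forward for the remaining 8 months: F = S·e^((r − q)·T), (r − q) = 0.0168 − 0.0472 = -0.0304
F = 590.89 · e^(-0.0304 × 8/12) = 590.89 × 0.979937 = 579.0350
Value of long forward = (F − K)·e^(−rT) = (579.0350 − 533.04) · e^(−0.0168·8/12)
= 45.9950 × 0.988862 = 45.48

€45.48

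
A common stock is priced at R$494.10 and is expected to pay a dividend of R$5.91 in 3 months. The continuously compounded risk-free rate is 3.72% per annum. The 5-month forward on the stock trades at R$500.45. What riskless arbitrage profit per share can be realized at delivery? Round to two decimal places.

PV(dividends) I = 5.91·e^(−0.0372·3/12) = 5.8553
Fair forward F* = (S − I)·e^(rT) = (494.10 − 5.8553)·e^0.015500 = 488.2447 × 1.015621 = 495.8716
Market R$500.45 > fair 495.8716: forward overpriced → cash-and-carry (borrow at r, buy the stock and collect the dividends, short the forward).
Profit at T = |F_mkt − F*| = |500.45 − 495.8716| = R$4.58 per share

R$4.58 per share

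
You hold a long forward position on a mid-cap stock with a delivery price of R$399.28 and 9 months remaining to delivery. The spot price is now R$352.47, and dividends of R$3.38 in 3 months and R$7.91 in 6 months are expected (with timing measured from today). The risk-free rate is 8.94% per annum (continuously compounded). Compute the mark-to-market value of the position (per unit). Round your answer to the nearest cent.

-R$31.79

PV(remaining dividends) I = 3.38·e^(−0.0894·3/12) + 7.91·e^(−0.0894·6/12) = 10.8695
Current forward F = (S − I)·e^(rT) = (352.47 − 10.8695)·e^(0.0894·9/12) = 341.6005 × 1.069349 = 365.2902
Value (long) = (F − K)·e^(−rT) = (365.2902 − 399.28) × 0.935148 = -31.7855
Value = -R$31.79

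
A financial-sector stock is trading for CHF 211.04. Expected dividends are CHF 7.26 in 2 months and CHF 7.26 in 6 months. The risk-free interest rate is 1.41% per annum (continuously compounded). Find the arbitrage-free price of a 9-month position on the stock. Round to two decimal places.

PV(dividends) I = 7.26·e^(−0.0141·2/12) + 7.26·e^(−0.0141·6/12)
I = 7.2430 + 7.2090 = 14.4520
F = (S − I)·e^(rT) = (211.04 − 14.4520) · e^(0.0141·9/12)
= 196.5880 · e^0.010575 = 196.5880 × 1.010631 = CHF 198.68

CHF 198.68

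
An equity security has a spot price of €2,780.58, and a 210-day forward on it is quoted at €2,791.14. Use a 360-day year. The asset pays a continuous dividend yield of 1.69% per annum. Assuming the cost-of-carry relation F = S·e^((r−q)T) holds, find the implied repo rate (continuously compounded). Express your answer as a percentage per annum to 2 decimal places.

2.34%

From F = S·e^((r−q)T): (r − q) = ln(F/S)/T
ln(2791.14/2780.58) = ln(1.003798) = 0.003791
(r − q) = 0.003791 / (210/360) = 0.006499
r = ln(F/S)/T + q = 0.006499 + 0.0169 = 0.023399
r = 2.34%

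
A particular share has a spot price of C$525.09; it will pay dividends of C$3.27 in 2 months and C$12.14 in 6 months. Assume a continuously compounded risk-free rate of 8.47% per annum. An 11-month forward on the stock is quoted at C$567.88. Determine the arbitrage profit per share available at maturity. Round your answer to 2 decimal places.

C$16.46 per share

PV(dividends) I = 3.27·e^(−0.0847·2/12) + 12.14·e^(−0.0847·6/12) = 14.8608
Fair forward F* = (S − I)·e^(rT) = (525.09 − 14.8608)·e^0.077642 = 510.2292 × 1.080736 = 551.4231
Market C$567.88 > fair 551.4231: forward overpriced → cash-and-carry (borrow at r, buy the stock and collect the dividends, short the forward).
Profit at T = |F_mkt − F*| = |567.88 − 551.4231| = C$16.46 per share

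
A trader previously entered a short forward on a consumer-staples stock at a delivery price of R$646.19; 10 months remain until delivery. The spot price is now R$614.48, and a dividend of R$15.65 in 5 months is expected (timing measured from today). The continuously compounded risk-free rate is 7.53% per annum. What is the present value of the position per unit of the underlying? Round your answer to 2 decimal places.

R$7.57

PV(remaining dividends) I = 15.65·e^(−0.0753·5/12) = 15.1666
Current forward F = (S − I)·e^(rT) = (614.48 − 15.1666)·e^(0.0753·10/12) = 599.3134 × 1.064761 = 638.1255
Value (long) = (F − K)·e^(−rT) = (638.1255 − 646.19) × 0.939178 = -7.5740
Short position value = −(long value) = R$7.57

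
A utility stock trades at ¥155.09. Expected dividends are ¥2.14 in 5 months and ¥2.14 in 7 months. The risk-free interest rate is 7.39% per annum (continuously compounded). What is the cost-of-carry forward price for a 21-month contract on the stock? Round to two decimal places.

PV(dividends) I = 2.14·e^(−0.0739·5/12) + 2.14·e^(−0.0739·7/12)
I = 2.0751 + 2.0497 = 4.1248
F = (S − I)·e^(rT) = (155.09 − 4.1248) · e^(0.0739·21/12)
= 150.9652 · e^0.129325 = 150.9652 × 1.138060 = ¥171.81

¥171.81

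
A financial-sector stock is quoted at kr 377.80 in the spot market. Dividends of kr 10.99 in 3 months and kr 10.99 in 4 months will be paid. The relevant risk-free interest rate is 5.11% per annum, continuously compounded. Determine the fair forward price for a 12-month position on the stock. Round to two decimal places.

kr 374.82

PV(dividends) I = 10.99·e^(−0.0511·3/12) + 10.99·e^(−0.0511·4/12)
I = 10.8505 + 10.8044 = 21.6549
F = (S − I)·e^(rT) = (377.80 − 21.6549) · e^(0.0511·12/12)
= 356.1451 · e^0.051100 = 356.1451 × 1.052428 = kr 374.82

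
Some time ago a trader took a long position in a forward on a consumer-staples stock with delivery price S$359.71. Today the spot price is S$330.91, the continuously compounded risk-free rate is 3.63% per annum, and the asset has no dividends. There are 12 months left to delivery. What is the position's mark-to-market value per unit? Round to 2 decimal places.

-S$15.98

Current fair forward for the remaining 12 months: F = S·e^(r·T), r = 0.0363
F = 330.91 · e^(0.0363 × 12/12) = 330.91 × 1.036967 = 343.1427
Value of long forward = (F − K)·e^(−rT) = (343.1427 − 359.71) · e^(−0.0363·12/12)
= -16.5673 × 0.964351 = -15.98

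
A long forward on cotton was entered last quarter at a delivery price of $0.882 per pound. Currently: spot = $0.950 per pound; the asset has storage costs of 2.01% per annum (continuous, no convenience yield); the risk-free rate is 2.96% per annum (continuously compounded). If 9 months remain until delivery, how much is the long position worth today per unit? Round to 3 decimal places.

$0.102 per pound

Current fair forward for the remaining 9 months: F = S·e^((r + u)·T), (r + u) = 0.0296 + 0.0201 = 0.0497
F = 0.950 · e^(0.0497 × 9/12) = 0.950 × 1.037978 = 0.9861
Value of long forward = (F − K)·e^(−rT) = (0.9861 − 0.882) · e^(−0.0296·9/12)
= 0.1041 × 0.978045 = 0.102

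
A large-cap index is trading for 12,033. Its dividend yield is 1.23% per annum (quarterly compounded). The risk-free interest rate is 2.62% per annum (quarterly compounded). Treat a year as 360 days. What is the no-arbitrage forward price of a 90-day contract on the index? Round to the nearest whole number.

12,075

F = S · (1+r/4)^(4T) / (1+q/4)^(4T)
= 12033 × 1.006550 / 1.003075 = 12033 × 1.003464
F = 12,075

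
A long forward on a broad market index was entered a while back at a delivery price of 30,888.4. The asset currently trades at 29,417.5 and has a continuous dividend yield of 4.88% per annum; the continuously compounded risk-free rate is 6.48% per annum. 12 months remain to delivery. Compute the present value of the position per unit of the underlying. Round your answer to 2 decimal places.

-933.91

Current fair forward for the remaining 12 months: F = S·e^((r − q)·T), (r − q) = 0.0648 − 0.0488 = 0.0160
F = 29417.5 · e^(0.0160 × 12/12) = 29417.5 × 1.01612869 = 29891.9657
Value of long forward = (F − K)·e^(−rT) = (29891.9657 − 30888.4) · e^(−0.0648·12/12)
= -996.4343 × 0.93725490 = -933.91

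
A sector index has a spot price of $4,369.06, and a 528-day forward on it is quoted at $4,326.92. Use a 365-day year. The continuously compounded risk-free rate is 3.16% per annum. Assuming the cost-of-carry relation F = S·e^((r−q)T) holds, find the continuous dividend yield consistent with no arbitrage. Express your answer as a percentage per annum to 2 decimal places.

3.83%

From F = S·e^((r−q)T): (r − q) = ln(F/S)/T
ln(4326.92/4369.06) = ln(0.990355) = -0.009692
(r − q) = -0.009692 / (528/365) = -0.006700
q = r − ln(F/S)/T = 0.0316 + 0.006700 = 0.038300
q = 3.83%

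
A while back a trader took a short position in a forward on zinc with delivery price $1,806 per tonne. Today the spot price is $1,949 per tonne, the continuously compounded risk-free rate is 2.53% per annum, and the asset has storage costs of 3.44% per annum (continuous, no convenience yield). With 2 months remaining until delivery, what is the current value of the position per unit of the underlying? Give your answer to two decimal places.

Current fair forward for the remaining 2 months: F = S·e^((r + u)·T), (r + u) = 0.0253 + 0.0344 = 0.0597
F = 1949 · e^(0.0597 × 2/12) = 1949 × 1.00999967 = 1968.4894
Value of long forward = (F − K)·e^(−rT) = (1968.4894 − 1806) · e^(−0.0253·2/12)
= 162.4894 × 0.99579221 = 161.81
Short position value = −(long value) = -$161.81

-$161.81 per tonne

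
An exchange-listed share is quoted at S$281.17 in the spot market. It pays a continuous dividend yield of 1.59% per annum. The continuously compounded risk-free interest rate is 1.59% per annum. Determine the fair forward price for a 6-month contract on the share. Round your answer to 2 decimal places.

S$281.17

F = S·e^((r − q)T) = 281.17 · e^((0.0159 − 0.0159) × 6/12)
= 281.17 · e^0.000000 = 281.17 × 1.000000
F = S$281.17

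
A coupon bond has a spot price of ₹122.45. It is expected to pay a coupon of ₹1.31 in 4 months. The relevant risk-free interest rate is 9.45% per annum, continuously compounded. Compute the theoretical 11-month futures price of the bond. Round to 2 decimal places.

PV(coupons) I = 1.31·e^(−0.0945·4/12)
I = 1.2694
F = (S − I)·e^(rT) = (122.45 − 1.2694) · e^(0.0945·11/12)
= 121.1806 · e^0.086625 = 121.1806 × 1.090488 = ₹132.15

₹132.15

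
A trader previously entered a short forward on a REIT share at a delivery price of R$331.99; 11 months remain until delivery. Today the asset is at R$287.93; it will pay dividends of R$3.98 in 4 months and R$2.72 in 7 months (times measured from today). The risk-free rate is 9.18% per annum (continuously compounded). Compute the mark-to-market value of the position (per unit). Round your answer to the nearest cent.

PV(remaining dividends) I = 3.98·e^(−0.0918·4/12) + 2.72·e^(−0.0918·7/12) = 6.4382
Current forward F = (S − I)·e^(rT) = (287.93 − 6.4382)·e^(0.0918·11/12) = 281.4918 × 1.087792 = 306.2045
Value (long) = (F − K)·e^(−rT) = (306.2045 − 331.99) × 0.919293 = -23.7044
Short position value = −(long value) = R$23.70

R$23.70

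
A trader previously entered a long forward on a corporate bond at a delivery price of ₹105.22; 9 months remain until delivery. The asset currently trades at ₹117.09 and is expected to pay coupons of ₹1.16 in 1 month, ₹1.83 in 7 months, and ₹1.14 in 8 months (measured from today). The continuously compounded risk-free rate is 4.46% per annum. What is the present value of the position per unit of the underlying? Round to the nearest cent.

₹11.29

PV(remaining coupons) I = 1.16·e^(−0.0446·1/12) + 1.83·e^(−0.0446·7/12) + 1.14·e^(−0.0446·8/12) = 4.0453
Current forward F = (S − I)·e^(rT) = (117.09 − 4.0453)·e^(0.0446·9/12) = 113.0447 × 1.034016 = 116.8900
Value (long) = (F − K)·e^(−rT) = (116.8900 − 105.22) × 0.967103 = 11.2861
Value = ₹11.29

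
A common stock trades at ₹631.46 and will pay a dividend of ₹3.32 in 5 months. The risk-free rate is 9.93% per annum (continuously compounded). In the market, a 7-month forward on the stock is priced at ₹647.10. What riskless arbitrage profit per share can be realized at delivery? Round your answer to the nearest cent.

₹18.64 per share

PV(dividends) I = 3.32·e^(−0.0993·5/12) = 3.1854
Fair forward F* = (S − I)·e^(rT) = (631.46 − 3.1854)·e^0.057925 = 628.2746 × 1.059636 = 665.7424
Market ₹647.10 < fair 665.7424: forward underpriced → reverse cash-and-carry (short the stock, invest proceeds at r, pay the dividends, go long the forward).
Profit at T = |F_mkt − F*| = |647.10 − 665.7424| = ₹18.64 per share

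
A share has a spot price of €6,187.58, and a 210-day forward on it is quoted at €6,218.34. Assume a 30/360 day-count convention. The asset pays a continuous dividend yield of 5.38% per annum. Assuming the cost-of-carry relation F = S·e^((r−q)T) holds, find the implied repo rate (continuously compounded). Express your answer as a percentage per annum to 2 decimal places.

6.23%

From F = S·e^((r−q)T): (r − q) = ln(F/S)/T
ln(6218.34/6187.58) = ln(1.004971) = 0.004959
(r − q) = 0.004959 / (210/360) = 0.008501
r = ln(F/S)/T + q = 0.008501 + 0.0538 = 0.062301
r = 6.23%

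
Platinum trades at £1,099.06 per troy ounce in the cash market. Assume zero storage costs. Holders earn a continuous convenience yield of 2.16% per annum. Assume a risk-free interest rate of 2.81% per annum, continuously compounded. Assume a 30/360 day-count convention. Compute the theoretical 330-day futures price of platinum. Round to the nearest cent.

Net carry = r + u − y = 0.0281 + 0.0000 − 0.0216 = 0.0065
F = S·e^((r+u−y)T) = 1099.06 · e^(0.0065 × 330/360) = 1099.06 · e^0.00595833
= 1099.06 × 1.00597612 = £1,105.63 per troy ounce

£1,105.63 per troy ounce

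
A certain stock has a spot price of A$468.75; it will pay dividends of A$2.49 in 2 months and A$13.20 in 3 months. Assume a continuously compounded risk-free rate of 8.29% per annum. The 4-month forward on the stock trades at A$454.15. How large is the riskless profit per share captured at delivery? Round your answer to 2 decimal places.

PV(dividends) I = 2.49·e^(−0.0829·2/12) + 13.20·e^(−0.0829·3/12) = 15.3851
Fair forward F* = (S − I)·e^(rT) = (468.75 − 15.3851)·e^0.027633 = 453.3649 × 1.028018 = 466.0673
Market A$454.15 < fair 466.0673: forward underpriced → reverse cash-and-carry (short the stock, invest proceeds at r, pay the dividends, go long the forward).
Profit at T = |F_mkt − F*| = |454.15 − 466.0673| = A$11.92 per share

A$11.92 per share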